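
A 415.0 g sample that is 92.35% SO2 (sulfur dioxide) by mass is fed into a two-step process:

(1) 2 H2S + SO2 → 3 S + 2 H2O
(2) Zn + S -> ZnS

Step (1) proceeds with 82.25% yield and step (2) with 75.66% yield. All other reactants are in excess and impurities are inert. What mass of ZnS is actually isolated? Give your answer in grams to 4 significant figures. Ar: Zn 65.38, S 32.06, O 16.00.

1088 g

Pure SO2 = 415.0 × 0.9235 = 383.25 g.
M(SO2) = 32.06 + 2(16.00) = 64.06 g/mol.
M(ZnS) = 65.38 + 32.06 = 97.44 g/mol.
n(SO2) = 383.25 / 64.06 = 5.9827 mol.
Step 1 (SO2:S = 1:3): theoretical n(S) = 17.948 mol; at 82.25% yield, n(S) = 14.762 mol.
Step 2 (S:ZnS = 1:1): theoretical n(ZnS) = 14.762 mol, so theoretical mass = 14.762 × 97.44 = 1438.4 g.
At 75.66% yield, actual mass of ZnS = 1438.4 × 0.7566 = 1088.3 g.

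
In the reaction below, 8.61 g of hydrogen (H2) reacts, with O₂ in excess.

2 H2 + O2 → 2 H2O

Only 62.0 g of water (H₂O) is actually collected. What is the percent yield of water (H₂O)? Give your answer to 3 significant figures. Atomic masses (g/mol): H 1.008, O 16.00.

80.6 %

M(H2) = 2(1.008) = 2.016 g/mol.
M(H2O) = 2(1.008) + 16.00 = 18.016 g/mol.
n(H2) = 8.610 g / 2.016 g/mol = 4.271 mol.
From the equation the H2:H2O mole ratio is 2:2, so n(H2O) = 4.271 × 2/2 = 4.271 mol.
Mass of H2O = 4.271 mol × 18.016 g/mol = 76.94 g.
This is the theoretical yield. Percent yield = 62.0 g / 76.94 g × 100% = 80.58%.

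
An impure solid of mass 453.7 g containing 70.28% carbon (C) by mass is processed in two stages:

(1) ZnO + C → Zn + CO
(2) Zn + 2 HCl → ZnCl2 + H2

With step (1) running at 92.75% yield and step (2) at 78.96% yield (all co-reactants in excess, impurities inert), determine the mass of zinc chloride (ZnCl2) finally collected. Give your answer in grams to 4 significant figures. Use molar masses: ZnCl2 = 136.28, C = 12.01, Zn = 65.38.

2650 g

Pure C = 453.7 × 0.7028 = 318.86 g.
n(C) = 318.86 / 12.01 = 26.550 mol.
Step 1 (C:Zn = 1:1): theoretical n(Zn) = 26.550 mol; at 92.75% yield, n(Zn) = 24.625 mol.
Step 2 (Zn:ZnCl2 = 1:1): theoretical n(ZnCl2) = 24.625 mol, so theoretical mass = 24.625 × 136.28 = 3355.9 g.
At 78.96% yield, actual mass of ZnCl2 = 3355.9 × 0.7896 = 2649.8 g.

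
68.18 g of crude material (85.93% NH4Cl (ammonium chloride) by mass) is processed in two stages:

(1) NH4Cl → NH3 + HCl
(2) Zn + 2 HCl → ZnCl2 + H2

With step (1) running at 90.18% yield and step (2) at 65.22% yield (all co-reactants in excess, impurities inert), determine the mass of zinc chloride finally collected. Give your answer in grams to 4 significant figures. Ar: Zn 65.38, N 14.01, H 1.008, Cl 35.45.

43.89 g

Pure NH4Cl = 68.18 × 0.8593 = 58.587 g.
M(NH4Cl) = 14.01 + 4(1.008) + 35.45 = 53.492 g/mol.
M(ZnCl2) = 65.38 + 2(35.45) = 136.28 g/mol.
n(NH4Cl) = 58.587 / 53.492 = 1.0952 mol.
Step 1 (NH4Cl:HCl = 1:1): theoretical n(HCl) = 1.0952 mol; at 90.18% yield, n(HCl) = 0.98770 mol.
Step 2 (HCl:ZnCl2 = 2:1): theoretical n(ZnCl2) = 0.49385 mol, so theoretical mass = 0.49385 × 136.28 = 67.302 g.
At 65.22% yield, actual mass of ZnCl2 = 67.302 × 0.6522 = 43.894 g.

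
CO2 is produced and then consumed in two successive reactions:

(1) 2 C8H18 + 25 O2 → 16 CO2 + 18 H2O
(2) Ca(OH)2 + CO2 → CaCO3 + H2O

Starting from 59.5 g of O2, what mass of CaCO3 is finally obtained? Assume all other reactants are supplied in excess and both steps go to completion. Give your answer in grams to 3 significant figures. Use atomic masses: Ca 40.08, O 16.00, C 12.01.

M(O2) = 2(16.00) = 32.00 g/mol.
M(CaCO3) = 40.08 + 12.01 + 3(16.00) = 100.09 g/mol.
n(O2) = 59.50 / 32.00 = 1.859 mol.
Step 1 gives a 25:16 ratio of O2 to CO2, so n(CO2) = 1.190 mol.
In step 2 the CO2:CaCO3 ratio is 1:1, so n(CaCO3) = 1.190 mol.
Mass of CaCO3 = 1.190 × 100.09 = 119.1 g.

119 g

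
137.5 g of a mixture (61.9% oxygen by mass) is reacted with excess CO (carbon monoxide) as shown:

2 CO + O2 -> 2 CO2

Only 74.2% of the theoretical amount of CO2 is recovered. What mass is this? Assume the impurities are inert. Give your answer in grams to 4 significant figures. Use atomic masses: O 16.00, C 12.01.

173.7 g

Pure O2 available = 137.5 g × 0.619 = 85.112 g.
M(O2) = 2(16.00) = 32.00 g/mol.
M(CO2) = 12.01 + 2(16.00) = 44.01 g/mol.
n(O2) = 85.112 g / 32.00 g/mol = 2.6598 mol.
From the equation the O2:CO2 mole ratio is 1:2, so n(CO2) = 2.6598 × 2/1 = 5.3195 mol.
Mass of CO2 = 5.3195 mol × 44.01 g/mol = 234.11 g.
Actual mass collected = 234.11 g × 0.742 = 173.71 g.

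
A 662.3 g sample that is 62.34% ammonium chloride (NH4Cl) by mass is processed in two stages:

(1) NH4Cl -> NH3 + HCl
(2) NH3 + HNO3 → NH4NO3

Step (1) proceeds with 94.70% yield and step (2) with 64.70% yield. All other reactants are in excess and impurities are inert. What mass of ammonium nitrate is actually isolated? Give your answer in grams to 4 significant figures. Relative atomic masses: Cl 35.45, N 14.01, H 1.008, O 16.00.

Pure NH4Cl = 662.3 × 0.6234 = 412.88 g.
M(NH4Cl) = 14.01 + 4(1.008) + 35.45 = 53.492 g/mol.
M(NH4NO3) = 2(14.01) + 4(1.008) + 3(16.00) = 80.052 g/mol.
n(NH4Cl) = 412.88 / 53.492 = 7.7185 mol.
Step 1 (NH4Cl:NH3 = 1:1): theoretical n(NH3) = 7.7185 mol; at 94.70% yield, n(NH3) = 7.3094 mol.
Step 2 (NH3:NH4NO3 = 1:1): theoretical n(NH4NO3) = 7.3094 mol, so theoretical mass = 7.3094 × 80.052 = 585.13 g.
At 64.70% yield, actual mass of NH4NO3 = 585.13 × 0.6470 = 378.58 g.

378.6 g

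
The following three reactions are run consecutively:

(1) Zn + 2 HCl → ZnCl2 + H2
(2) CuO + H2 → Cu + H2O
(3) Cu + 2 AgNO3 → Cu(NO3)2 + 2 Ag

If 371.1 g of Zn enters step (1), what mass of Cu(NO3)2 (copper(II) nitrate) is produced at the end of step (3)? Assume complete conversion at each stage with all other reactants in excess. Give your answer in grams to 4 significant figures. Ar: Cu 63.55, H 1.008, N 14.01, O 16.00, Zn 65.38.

1065 g

M(Zn) = 65.38 g/mol.
M(Cu(NO3)2) = 63.55 + 2(14.01) + 6(16.00) = 187.57 g/mol.
n(Zn) = 371.1 / 65.38 = 5.6760 mol.
Reaction (1): Zn→H2 ratio 1:1 ⇒ n(H2) = 5.6760 mol.
Reaction (2): H2→Cu ratio 1:1 ⇒ n(Cu) = 5.6760 mol.
Reaction (3): Cu→Cu(NO3)2 ratio 1:1 ⇒ n(Cu(NO3)2) = 5.6760 mol.
Mass of Cu(NO3)2 = 5.6760 × 187.57 = 1064.7 g.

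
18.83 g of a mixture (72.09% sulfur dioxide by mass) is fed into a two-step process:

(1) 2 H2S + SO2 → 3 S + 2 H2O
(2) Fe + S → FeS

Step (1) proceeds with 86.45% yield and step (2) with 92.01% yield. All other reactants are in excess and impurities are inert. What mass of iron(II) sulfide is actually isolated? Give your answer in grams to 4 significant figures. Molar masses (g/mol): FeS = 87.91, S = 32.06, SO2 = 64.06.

44.45 g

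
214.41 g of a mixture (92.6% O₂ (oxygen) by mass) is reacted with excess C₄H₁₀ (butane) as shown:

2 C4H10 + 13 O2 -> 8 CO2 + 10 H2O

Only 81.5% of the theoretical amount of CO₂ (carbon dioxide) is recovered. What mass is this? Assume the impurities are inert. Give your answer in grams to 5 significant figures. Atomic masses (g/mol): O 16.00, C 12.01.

Pure O2 available = 214.41 g × 0.926 = 198.544 g.
M(O2) = 2(16.00) = 32.00 g/mol.
M(CO2) = 12.01 + 2(16.00) = 44.01 g/mol.
n(O2) = 198.544 g / 32.00 g/mol = 6.20449 mol.
From the equation the O2:CO2 mole ratio is 13:8, so n(CO2) = 6.20449 × 8/13 = 3.81815 mol.
Mass of CO2 = 3.81815 mol × 44.01 g/mol = 168.037 g.
Actual mass collected = 168.037 g × 0.815 = 136.950 g.

136.95 g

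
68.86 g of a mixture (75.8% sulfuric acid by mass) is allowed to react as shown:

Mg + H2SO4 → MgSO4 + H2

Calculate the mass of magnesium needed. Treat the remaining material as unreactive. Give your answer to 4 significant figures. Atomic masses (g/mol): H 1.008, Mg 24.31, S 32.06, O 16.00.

12.94 g

Mass of pure H2SO4 = 68.86 g × 0.758 = 52.196 g.
M(H2SO4) = 2(1.008) + 32.06 + 4(16.00) = 98.076 g/mol.
M(Mg) = 24.31 g/mol.
n(H2SO4) = 52.196 g / 98.076 g/mol = 0.53220 mol.
From the equation the H2SO4:Mg mole ratio is 1:1, so n(Mg) = 0.53220 × 1/1 = 0.53220 mol.
Mass of Mg = 0.53220 mol × 24.31 g/mol = 12.938 g.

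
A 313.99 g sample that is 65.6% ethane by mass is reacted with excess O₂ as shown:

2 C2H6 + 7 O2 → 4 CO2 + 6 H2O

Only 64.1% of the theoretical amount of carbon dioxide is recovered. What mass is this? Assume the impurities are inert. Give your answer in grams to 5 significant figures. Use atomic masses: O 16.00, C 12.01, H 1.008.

386.50 g

Pure C2H6 available = 313.99 g × 0.656 = 205.977 g.
M(C2H6) = 2(12.01) + 6(1.008) = 30.068 g/mol.
M(CO2) = 12.01 + 2(16.00) = 44.01 g/mol.
n(C2H6) = 205.977 g / 30.068 g/mol = 6.85039 mol.
From the equation the C2H6:CO2 mole ratio is 2:4, so n(CO2) = 6.85039 × 4/2 = 13.7008 mol.
Mass of CO2 = 13.7008 mol × 44.01 g/mol = 602.971 g.
Actual mass collected = 602.971 g × 0.641 = 386.504 g.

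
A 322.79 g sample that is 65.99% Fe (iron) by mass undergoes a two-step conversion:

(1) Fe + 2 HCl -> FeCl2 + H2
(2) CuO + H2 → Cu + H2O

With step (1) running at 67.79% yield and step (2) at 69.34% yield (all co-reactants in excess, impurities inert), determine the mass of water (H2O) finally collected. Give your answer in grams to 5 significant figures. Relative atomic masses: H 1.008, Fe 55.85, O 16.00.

32.299 g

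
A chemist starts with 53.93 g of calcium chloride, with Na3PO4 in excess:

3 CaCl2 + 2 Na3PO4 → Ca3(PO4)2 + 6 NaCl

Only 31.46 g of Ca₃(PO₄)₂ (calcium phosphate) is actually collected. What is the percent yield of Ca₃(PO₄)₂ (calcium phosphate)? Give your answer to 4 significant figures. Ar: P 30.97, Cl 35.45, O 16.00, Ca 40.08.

M(CaCl2) = 40.08 + 2(35.45) = 110.98 g/mol.
M(Ca3(PO4)2) = 3(40.08) + 2(30.97) + 8(16.00) = 310.18 g/mol.
n(CaCl2) = 53.930 g / 110.98 g/mol = 0.48594 mol.
From the equation the CaCl2:Ca3(PO4)2 mole ratio is 3:1, so n(Ca3(PO4)2) = 0.48594 × 1/3 = 0.16198 mol.
Mass of Ca3(PO4)2 = 0.16198 mol × 310.18 g/mol = 50.243 g.
This is the theoretical yield. Percent yield = 31.46 g / 50.243 g × 100% = 62.615%.

62.62 %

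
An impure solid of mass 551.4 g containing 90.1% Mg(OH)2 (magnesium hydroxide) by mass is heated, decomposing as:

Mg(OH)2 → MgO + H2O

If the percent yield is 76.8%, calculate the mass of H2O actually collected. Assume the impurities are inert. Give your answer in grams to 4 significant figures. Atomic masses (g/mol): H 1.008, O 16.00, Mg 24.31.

Pure Mg(OH)2 available = 551.4 g × 0.901 = 496.81 g.
M(Mg(OH)2) = 24.31 + 2(16.00) + 2(1.008) = 58.326 g/mol.
M(H2O) = 2(1.008) + 16.00 = 18.016 g/mol.
n(Mg(OH)2) = 496.81 g / 58.326 g/mol = 8.5178 mol.
From the equation the Mg(OH)2:H2O mole ratio is 1:1, so n(H2O) = 8.5178 × 1/1 = 8.5178 mol.
Mass of H2O = 8.5178 mol × 18.016 g/mol = 153.46 g.
Actual mass collected = 153.46 g × 0.768 = 117.86 g.

117.9 g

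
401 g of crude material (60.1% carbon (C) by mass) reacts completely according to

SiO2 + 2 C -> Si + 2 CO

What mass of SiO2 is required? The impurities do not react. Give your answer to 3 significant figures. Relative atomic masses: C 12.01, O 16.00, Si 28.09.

603 g

Mass of pure C = 401 g × 0.601 = 241.0 g.
M(C) = 12.01 g/mol.
M(SiO2) = 28.09 + 2(16.00) = 60.09 g/mol.
n(C) = 241.0 g / 12.01 g/mol = 20.07 mol.
From the equation the C:SiO2 mole ratio is 2:1, so n(SiO2) = 20.07 × 1/2 = 10.03 mol.
Mass of SiO2 = 10.03 mol × 60.09 g/mol = 602.9 g.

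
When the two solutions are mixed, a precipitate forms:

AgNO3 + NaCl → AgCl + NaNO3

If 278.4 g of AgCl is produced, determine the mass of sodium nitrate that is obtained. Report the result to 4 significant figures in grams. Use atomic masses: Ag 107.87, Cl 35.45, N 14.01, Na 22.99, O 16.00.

165.1 g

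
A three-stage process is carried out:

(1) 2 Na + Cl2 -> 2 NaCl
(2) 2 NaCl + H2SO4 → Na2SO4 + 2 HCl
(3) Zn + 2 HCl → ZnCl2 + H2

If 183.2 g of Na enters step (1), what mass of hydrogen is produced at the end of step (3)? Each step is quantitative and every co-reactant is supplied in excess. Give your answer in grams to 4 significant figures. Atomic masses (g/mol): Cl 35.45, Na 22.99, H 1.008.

8.032 g

M(Na) = 22.99 g/mol.
M(H2) = 2(1.008) = 2.016 g/mol.
n(Na) = 183.2 / 22.99 = 7.9687 mol.
Reaction (1): Na→NaCl ratio 2:2 ⇒ n(NaCl) = 7.9687 mol.
Reaction (2): NaCl→HCl ratio 2:2 ⇒ n(HCl) = 7.9687 mol.
Reaction (3): HCl→H2 ratio 2:1 ⇒ n(H2) = 3.9843 mol.
Mass of H2 = 3.9843 × 2.016 = 8.0324 g.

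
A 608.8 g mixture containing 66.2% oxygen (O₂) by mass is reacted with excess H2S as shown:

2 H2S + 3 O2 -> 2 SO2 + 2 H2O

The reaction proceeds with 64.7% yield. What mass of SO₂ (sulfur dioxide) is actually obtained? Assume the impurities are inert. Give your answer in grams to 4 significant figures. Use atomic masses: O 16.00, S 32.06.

Pure O2 available = 608.8 g × 0.662 = 403.03 g.
M(O2) = 2(16.00) = 32.00 g/mol.
M(SO2) = 32.06 + 2(16.00) = 64.06 g/mol.
n(O2) = 403.03 g / 32.00 g/mol = 12.595 mol.
From the equation the O2:SO2 mole ratio is 3:2, so n(SO2) = 12.595 × 2/3 = 8.3964 mol.
Mass of SO2 = 8.3964 mol × 64.06 g/mol = 537.87 g.
Actual mass collected = 537.87 g × 0.647 = 348.00 g.

348.0 g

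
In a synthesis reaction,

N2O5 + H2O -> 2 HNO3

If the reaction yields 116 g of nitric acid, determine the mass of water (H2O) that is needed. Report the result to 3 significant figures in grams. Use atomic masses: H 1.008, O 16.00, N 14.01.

16.6 g

M(HNO3) = 1.008 + 14.01 + 3(16.00) = 63.018 g/mol.
M(H2O) = 2(1.008) + 16.00 = 18.016 g/mol.
n(HNO3) = 116.0 g / 63.018 g/mol = 1.841 mol.
From the equation the HNO3:H2O mole ratio is 2:1, so n(H2O) = 1.841 × 1/2 = 0.9204 mol.
Mass of H2O = 0.9204 mol × 18.016 g/mol = 16.58 g.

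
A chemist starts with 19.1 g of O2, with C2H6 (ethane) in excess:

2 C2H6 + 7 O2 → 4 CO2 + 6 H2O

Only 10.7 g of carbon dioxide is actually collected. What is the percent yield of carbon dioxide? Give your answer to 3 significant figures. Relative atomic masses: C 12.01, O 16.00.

M(O2) = 2(16.00) = 32.00 g/mol.
M(CO2) = 12.01 + 2(16.00) = 44.01 g/mol.
n(O2) = 19.10 g / 32.00 g/mol = 0.5969 mol.
From the equation the O2:CO2 mole ratio is 7:4, so n(CO2) = 0.5969 × 4/7 = 0.3411 mol.
Mass of CO2 = 0.3411 mol × 44.01 g/mol = 15.01 g.
This is the theoretical yield. Percent yield = 10.7 g / 15.01 g × 100% = 71.28%.

71.3 %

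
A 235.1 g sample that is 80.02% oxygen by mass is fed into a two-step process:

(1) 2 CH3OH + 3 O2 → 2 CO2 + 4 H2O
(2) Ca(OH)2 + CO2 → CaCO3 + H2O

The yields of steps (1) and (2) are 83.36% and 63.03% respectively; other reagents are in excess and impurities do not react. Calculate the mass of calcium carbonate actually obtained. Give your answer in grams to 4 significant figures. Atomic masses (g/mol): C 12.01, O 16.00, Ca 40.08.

206.1 g

Pure O2 = 235.1 × 0.8002 = 188.13 g.
M(O2) = 2(16.00) = 32.00 g/mol.
M(CaCO3) = 40.08 + 12.01 + 3(16.00) = 100.09 g/mol.
n(O2) = 188.13 / 32.00 = 5.8790 mol.
Step 1 (O2:CO2 = 3:2): theoretical n(CO2) = 3.9193 mol; at 83.36% yield, n(CO2) = 3.2671 mol.
Step 2 (CO2:CaCO3 = 1:1): theoretical n(CaCO3) = 3.2671 mol, so theoretical mass = 3.2671 × 100.09 = 327.01 g.
At 63.03% yield, actual mass of CaCO3 = 327.01 × 0.6303 = 206.11 g.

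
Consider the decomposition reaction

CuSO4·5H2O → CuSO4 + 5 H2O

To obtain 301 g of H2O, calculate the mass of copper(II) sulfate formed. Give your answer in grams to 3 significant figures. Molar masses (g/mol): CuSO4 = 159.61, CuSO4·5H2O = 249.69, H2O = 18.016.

533 g

n(H2O) = 301.0 g / 18.016 g/mol = 16.71 mol.
From the equation the H2O:CuSO4 mole ratio is 5:1, so n(CuSO4) = 16.71 × 1/5 = 3.341 mol.
Mass of CuSO4 = 3.341 mol × 159.61 g/mol = 533.3 g.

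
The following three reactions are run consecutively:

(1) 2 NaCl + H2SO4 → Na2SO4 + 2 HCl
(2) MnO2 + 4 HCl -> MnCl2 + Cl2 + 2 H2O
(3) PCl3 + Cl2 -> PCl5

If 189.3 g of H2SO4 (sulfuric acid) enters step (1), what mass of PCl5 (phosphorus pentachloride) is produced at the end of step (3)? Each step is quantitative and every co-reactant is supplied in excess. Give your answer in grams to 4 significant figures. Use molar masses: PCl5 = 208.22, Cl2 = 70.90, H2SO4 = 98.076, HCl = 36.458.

200.9 g

n(H2SO4) = 189.3 / 98.076 = 1.9301 mol.
Reaction (1): H2SO4→HCl ratio 1:2 ⇒ n(HCl) = 3.8603 mol.
Reaction (2): HCl→Cl2 ratio 4:1 ⇒ n(Cl2) = 0.96507 mol.
Reaction (3): Cl2→PCl5 ratio 1:1 ⇒ n(PCl5) = 0.96507 mol.
Mass of PCl5 = 0.96507 × 208.22 = 200.95 g.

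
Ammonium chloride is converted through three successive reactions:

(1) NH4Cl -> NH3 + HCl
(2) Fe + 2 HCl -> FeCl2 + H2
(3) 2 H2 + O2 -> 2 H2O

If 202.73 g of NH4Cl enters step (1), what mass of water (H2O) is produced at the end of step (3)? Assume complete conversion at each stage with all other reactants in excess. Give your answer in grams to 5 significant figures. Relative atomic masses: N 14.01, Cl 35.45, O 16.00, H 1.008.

M(NH4Cl) = 14.01 + 4(1.008) + 35.45 = 53.492 g/mol.
M(H2O) = 2(1.008) + 16.00 = 18.016 g/mol.
n(NH4Cl) = 202.73 / 53.492 = 3.78991 mol.
Reaction (1): NH4Cl→HCl ratio 1:1 ⇒ n(HCl) = 3.78991 mol.
Reaction (2): HCl→H2 ratio 2:1 ⇒ n(H2) = 1.89496 mol.
Reaction (3): H2→H2O ratio 2:2 ⇒ n(H2O) = 1.89496 mol.
Mass of H2O = 1.89496 × 18.016 = 34.1395 g.

34.140 g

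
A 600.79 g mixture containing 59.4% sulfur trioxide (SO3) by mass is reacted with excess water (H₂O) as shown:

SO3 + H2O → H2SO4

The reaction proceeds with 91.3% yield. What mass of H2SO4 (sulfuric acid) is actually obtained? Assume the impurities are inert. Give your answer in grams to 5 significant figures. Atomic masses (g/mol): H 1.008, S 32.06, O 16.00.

Pure SO3 available = 600.79 g × 0.594 = 356.869 g.
M(SO3) = 32.06 + 3(16.00) = 80.06 g/mol.
M(H2SO4) = 2(1.008) + 32.06 + 4(16.00) = 98.076 g/mol.
n(SO3) = 356.869 g / 80.06 g/mol = 4.45752 mol.
From the equation the SO3:H2SO4 mole ratio is 1:1, so n(H2SO4) = 4.45752 × 1/1 = 4.45752 mol.
Mass of H2SO4 = 4.45752 mol × 98.076 g/mol = 437.176 g.
Actual mass collected = 437.176 g × 0.913 = 399.142 g.

399.14 g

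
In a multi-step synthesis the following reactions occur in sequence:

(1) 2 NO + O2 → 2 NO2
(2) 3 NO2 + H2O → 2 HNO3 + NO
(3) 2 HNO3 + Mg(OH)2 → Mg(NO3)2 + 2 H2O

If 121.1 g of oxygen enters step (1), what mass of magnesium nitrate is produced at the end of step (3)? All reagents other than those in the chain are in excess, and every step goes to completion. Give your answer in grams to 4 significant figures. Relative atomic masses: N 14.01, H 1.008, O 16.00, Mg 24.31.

M(O2) = 2(16.00) = 32.00 g/mol.
M(Mg(NO3)2) = 24.31 + 2(14.01) + 6(16.00) = 148.33 g/mol.
n(O2) = 121.1 / 32.00 = 3.7844 mol.
Reaction (1): O2→NO2 ratio 1:2 ⇒ n(NO2) = 7.5687 mol.
Reaction (2): NO2→HNO3 ratio 3:2 ⇒ n(HNO3) = 5.0458 mol.
Reaction (3): HNO3→Mg(NO3)2 ratio 2:1 ⇒ n(Mg(NO3)2) = 2.5229 mol.
Mass of Mg(NO3)2 = 2.5229 × 148.33 = 374.22 g.

374.2 g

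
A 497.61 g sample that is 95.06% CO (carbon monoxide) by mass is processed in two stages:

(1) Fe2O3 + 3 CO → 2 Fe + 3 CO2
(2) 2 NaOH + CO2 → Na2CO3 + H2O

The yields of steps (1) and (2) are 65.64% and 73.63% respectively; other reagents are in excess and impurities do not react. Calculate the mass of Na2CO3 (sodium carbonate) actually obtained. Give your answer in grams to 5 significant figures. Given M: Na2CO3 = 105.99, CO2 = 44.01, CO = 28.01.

865.09 g

Pure CO = 497.61 × 0.9506 = 473.028 g.
n(CO) = 473.028 / 28.01 = 16.8878 mol.
Step 1 (CO:CO2 = 3:3): theoretical n(CO2) = 16.8878 mol; at 65.64% yield, n(CO2) = 11.0852 mol.
Step 2 (CO2:Na2CO3 = 1:1): theoretical n(Na2CO3) = 11.0852 mol, so theoretical mass = 11.0852 × 105.99 = 1174.92 g.
At 73.63% yield, actual mass of Na2CO3 = 1174.92 × 0.7363 = 865.092 g.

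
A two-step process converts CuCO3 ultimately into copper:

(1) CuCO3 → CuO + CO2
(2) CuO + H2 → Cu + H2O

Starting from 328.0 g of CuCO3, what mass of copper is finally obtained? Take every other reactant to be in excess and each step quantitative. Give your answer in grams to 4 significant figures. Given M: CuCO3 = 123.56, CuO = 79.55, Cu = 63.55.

n(CuCO3) = 328.00 / 123.56 = 2.6546 mol.
Step 1 gives a 1:1 ratio of CuCO3 to CuO, so n(CuO) = 2.6546 mol.
In step 2 the CuO:Cu ratio is 1:1, so n(Cu) = 2.6546 mol.
Mass of Cu = 2.6546 × 63.55 = 168.70 g.

168.7 g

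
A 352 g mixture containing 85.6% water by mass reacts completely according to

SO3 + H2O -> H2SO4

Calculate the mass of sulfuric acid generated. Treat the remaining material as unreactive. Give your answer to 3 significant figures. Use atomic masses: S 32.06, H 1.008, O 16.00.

1640 g

Mass of pure H2O = 352 g × 0.856 = 301.3 g.
M(H2O) = 2(1.008) + 16.00 = 18.016 g/mol.
M(H2SO4) = 2(1.008) + 32.06 + 4(16.00) = 98.076 g/mol.
n(H2O) = 301.3 g / 18.016 g/mol = 16.72 mol.
From the equation the H2O:H2SO4 mole ratio is 1:1, so n(H2SO4) = 16.72 × 1/1 = 16.72 mol.
Mass of H2SO4 = 16.72 mol × 98.076 g/mol = 1640 g.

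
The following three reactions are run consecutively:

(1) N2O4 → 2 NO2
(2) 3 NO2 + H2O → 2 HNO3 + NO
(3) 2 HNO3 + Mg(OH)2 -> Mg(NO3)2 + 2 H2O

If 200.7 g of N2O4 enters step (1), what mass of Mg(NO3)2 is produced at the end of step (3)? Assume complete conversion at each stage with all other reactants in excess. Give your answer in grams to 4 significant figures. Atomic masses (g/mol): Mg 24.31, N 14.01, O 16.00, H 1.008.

215.7 g

M(N2O4) = 2(14.01) + 4(16.00) = 92.02 g/mol.
M(Mg(NO3)2) = 24.31 + 2(14.01) + 6(16.00) = 148.33 g/mol.
n(N2O4) = 200.7 / 92.02 = 2.1810 mol.
Reaction (1): N2O4→NO2 ratio 1:2 ⇒ n(NO2) = 4.3621 mol.
Reaction (2): NO2→HNO3 ratio 3:2 ⇒ n(HNO3) = 2.9081 mol.
Reaction (3): HNO3→Mg(NO3)2 ratio 2:1 ⇒ n(Mg(NO3)2) = 1.4540 mol.
Mass of Mg(NO3)2 = 1.4540 × 148.33 = 215.68 g.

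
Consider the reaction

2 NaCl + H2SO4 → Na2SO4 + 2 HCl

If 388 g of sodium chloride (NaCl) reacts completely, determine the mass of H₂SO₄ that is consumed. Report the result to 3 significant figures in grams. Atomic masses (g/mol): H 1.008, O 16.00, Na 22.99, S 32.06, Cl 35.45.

326 g

M(NaCl) = 22.99 + 35.45 = 58.44 g/mol.
M(H2SO4) = 2(1.008) + 32.06 + 4(16.00) = 98.076 g/mol.
n(NaCl) = 388.0 g / 58.44 g/mol = 6.639 mol.
From the equation the NaCl:H2SO4 mole ratio is 2:1, so n(H2SO4) = 6.639 × 1/2 = 3.320 mol.
Mass of H2SO4 = 3.320 mol × 98.076 g/mol = 325.6 g.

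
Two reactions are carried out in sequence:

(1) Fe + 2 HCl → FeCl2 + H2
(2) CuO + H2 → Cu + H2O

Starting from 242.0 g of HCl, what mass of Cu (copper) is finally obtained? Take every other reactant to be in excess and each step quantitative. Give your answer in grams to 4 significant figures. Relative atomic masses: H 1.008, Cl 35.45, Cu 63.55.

M(HCl) = 1.008 + 35.45 = 36.458 g/mol.
M(Cu) = 63.55 g/mol.
n(HCl) = 242.00 / 36.458 = 6.6378 mol.
Step 1 gives a 2:1 ratio of HCl to H2, so n(H2) = 3.3189 mol.
In step 2 the H2:Cu ratio is 1:1, so n(Cu) = 3.3189 mol.
Mass of Cu = 3.3189 × 63.55 = 210.92 g.

210.9 g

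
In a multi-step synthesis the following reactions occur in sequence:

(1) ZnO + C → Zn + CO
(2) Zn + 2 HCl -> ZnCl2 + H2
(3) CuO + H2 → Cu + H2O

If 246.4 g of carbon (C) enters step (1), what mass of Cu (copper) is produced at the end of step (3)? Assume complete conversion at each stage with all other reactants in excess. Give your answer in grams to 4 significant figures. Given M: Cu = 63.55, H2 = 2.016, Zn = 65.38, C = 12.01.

1304 g

n(C) = 246.4 / 12.01 = 20.516 mol.
Reaction (1): C→Zn ratio 1:1 ⇒ n(Zn) = 20.516 mol.
Reaction (2): Zn→H2 ratio 1:1 ⇒ n(H2) = 20.516 mol.
Reaction (3): H2→Cu ratio 1:1 ⇒ n(Cu) = 20.516 mol.
Mass of Cu = 20.516 × 63.55 = 1303.8 g.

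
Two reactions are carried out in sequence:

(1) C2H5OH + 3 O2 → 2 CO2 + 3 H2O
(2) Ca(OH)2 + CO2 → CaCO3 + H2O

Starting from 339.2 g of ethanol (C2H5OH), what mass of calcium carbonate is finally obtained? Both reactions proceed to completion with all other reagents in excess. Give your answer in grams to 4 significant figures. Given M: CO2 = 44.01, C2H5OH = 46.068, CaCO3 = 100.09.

1474 g

n(C2H5OH) = 339.20 / 46.068 = 7.3630 mol.
Step 1 gives a 1:2 ratio of C2H5OH to CO2, so n(CO2) = 14.726 mol.
In step 2 the CO2:CaCO3 ratio is 1:1, so n(CaCO3) = 14.726 mol.
Mass of CaCO3 = 14.726 × 100.09 = 1473.9 g.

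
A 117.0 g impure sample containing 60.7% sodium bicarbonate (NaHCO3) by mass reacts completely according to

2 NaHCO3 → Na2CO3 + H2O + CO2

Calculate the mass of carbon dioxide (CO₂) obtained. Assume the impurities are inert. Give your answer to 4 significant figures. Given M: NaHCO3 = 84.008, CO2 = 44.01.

Mass of pure NaHCO3 = 117.0 g × 0.607 = 71.019 g.
n(NaHCO3) = 71.019 g / 84.008 g/mol = 0.84538 mol.
From the equation the NaHCO3:CO2 mole ratio is 2:1, so n(CO2) = 0.84538 × 1/2 = 0.42269 mol.
Mass of CO2 = 0.42269 mol × 44.01 g/mol = 18.603 g.

18.60 g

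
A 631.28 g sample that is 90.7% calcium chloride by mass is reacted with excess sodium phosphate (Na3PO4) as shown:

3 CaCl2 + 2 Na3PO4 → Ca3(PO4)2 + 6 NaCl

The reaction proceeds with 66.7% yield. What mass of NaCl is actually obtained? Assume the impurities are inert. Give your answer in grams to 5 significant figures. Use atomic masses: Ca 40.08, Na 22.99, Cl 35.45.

Pure CaCl2 available = 631.28 g × 0.907 = 572.571 g.
M(CaCl2) = 40.08 + 2(35.45) = 110.98 g/mol.
M(NaCl) = 22.99 + 35.45 = 58.44 g/mol.
n(CaCl2) = 572.571 g / 110.98 g/mol = 5.15923 mol.
From the equation the CaCl2:NaCl mole ratio is 3:6, so n(NaCl) = 5.15923 × 6/3 = 10.3185 mol.
Mass of NaCl = 10.3185 mol × 58.44 g/mol = 603.010 g.
Actual mass collected = 603.010 g × 0.667 = 402.208 g.

402.21 g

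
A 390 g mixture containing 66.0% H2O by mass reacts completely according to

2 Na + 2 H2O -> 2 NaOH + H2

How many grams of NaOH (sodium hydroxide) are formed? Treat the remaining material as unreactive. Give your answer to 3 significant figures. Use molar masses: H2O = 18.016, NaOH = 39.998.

571 g

Mass of pure H2O = 390 g × 0.660 = 257.4 g.
n(H2O) = 257.4 g / 18.016 g/mol = 14.29 mol.
From the equation the H2O:NaOH mole ratio is 2:2, so n(NaOH) = 14.29 × 2/2 = 14.29 mol.
Mass of NaOH = 14.29 mol × 39.998 g/mol = 571.5 g.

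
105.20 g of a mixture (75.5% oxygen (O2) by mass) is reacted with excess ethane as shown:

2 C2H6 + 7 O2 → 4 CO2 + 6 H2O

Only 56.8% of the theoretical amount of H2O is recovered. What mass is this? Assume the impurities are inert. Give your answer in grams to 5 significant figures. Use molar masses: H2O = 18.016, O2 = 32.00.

21.771 g

Pure O2 available = 105.20 g × 0.755 = 79.4260 g.
n(O2) = 79.4260 g / 32.00 g/mol = 2.48206 mol.
From the equation the O2:H2O mole ratio is 7:6, so n(H2O) = 2.48206 × 6/7 = 2.12748 mol.
Mass of H2O = 2.12748 mol × 18.016 g/mol = 38.3287 g.
Actual mass collected = 38.3287 g × 0.568 = 21.7707 g.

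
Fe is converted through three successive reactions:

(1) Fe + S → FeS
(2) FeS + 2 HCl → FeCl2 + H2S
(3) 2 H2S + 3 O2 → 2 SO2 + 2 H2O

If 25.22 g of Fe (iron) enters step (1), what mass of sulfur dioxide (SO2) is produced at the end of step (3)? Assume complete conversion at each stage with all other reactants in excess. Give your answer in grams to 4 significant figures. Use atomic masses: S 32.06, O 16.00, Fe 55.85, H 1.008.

M(Fe) = 55.85 g/mol.
M(SO2) = 32.06 + 2(16.00) = 64.06 g/mol.
n(Fe) = 25.22 / 55.85 = 0.45157 mol.
Reaction (1): Fe→FeS ratio 1:1 ⇒ n(FeS) = 0.45157 mol.
Reaction (2): FeS→H2S ratio 1:1 ⇒ n(H2S) = 0.45157 mol.
Reaction (3): H2S→SO2 ratio 2:2 ⇒ n(SO2) = 0.45157 mol.
Mass of SO2 = 0.45157 × 64.06 = 28.927 g.

28.93 g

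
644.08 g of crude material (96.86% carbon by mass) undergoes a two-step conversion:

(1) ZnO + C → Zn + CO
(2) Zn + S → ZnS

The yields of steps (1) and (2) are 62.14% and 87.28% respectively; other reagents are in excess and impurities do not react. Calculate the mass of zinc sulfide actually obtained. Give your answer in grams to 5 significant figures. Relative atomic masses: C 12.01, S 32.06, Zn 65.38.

Pure C = 644.08 × 0.9686 = 623.856 g.
M(C) = 12.01 g/mol.
M(ZnS) = 65.38 + 32.06 = 97.44 g/mol.
n(C) = 623.856 / 12.01 = 51.9447 mol.
Step 1 (C:Zn = 1:1): theoretical n(Zn) = 51.9447 mol; at 62.14% yield, n(Zn) = 32.2784 mol.
Step 2 (Zn:ZnS = 1:1): theoretical n(ZnS) = 32.2784 mol, so theoretical mass = 32.2784 × 97.44 = 3145.21 g.
At 87.28% yield, actual mass of ZnS = 3145.21 × 0.8728 = 2745.14 g.

2745.1 g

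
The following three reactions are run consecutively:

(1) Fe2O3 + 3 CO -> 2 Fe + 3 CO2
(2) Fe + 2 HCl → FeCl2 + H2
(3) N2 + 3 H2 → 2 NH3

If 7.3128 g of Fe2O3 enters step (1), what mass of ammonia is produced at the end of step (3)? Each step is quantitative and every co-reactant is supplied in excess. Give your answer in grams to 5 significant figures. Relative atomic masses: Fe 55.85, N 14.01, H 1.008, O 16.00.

1.0400 g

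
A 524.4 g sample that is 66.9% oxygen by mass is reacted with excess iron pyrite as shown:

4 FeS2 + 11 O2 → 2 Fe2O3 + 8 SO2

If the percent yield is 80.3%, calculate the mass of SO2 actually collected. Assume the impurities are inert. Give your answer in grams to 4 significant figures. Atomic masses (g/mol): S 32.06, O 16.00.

410.1 g

Pure O2 available = 524.4 g × 0.669 = 350.82 g.
M(O2) = 2(16.00) = 32.00 g/mol.
M(SO2) = 32.06 + 2(16.00) = 64.06 g/mol.
n(O2) = 350.82 g / 32.00 g/mol = 10.963 mol.
From the equation the O2:SO2 mole ratio is 11:8, so n(SO2) = 10.963 × 8/11 = 7.9733 mol.
Mass of SO2 = 7.9733 mol × 64.06 g/mol = 510.77 g.
Actual mass collected = 510.77 g × 0.803 = 410.15 g.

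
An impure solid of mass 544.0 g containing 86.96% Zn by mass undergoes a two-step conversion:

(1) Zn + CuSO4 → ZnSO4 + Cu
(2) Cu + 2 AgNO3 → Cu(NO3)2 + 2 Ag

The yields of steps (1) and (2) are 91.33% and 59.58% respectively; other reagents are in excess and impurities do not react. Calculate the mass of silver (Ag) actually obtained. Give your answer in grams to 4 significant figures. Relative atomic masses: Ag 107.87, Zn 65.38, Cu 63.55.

Pure Zn = 544.0 × 0.8696 = 473.06 g.
M(Zn) = 65.38 g/mol.
M(Ag) = 107.87 g/mol.
n(Zn) = 473.06 / 65.38 = 7.2356 mol.
Step 1 (Zn:Cu = 1:1): theoretical n(Cu) = 7.2356 mol; at 91.33% yield, n(Cu) = 6.6083 mol.
Step 2 (Cu:Ag = 1:2): theoretical n(Ag) = 13.217 mol, so theoretical mass = 13.217 × 107.87 = 1425.7 g.
At 59.58% yield, actual mass of Ag = 1425.7 × 0.5958 = 849.41 g.

849.4 g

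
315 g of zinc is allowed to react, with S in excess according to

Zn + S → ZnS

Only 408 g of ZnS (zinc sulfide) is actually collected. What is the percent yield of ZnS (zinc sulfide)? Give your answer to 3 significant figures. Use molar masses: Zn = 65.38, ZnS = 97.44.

n(Zn) = 315.0 g / 65.38 g/mol = 4.818 mol.
From the equation the Zn:ZnS mole ratio is 1:1, so n(ZnS) = 4.818 × 1/1 = 4.818 mol.
Mass of ZnS = 4.818 mol × 97.44 g/mol = 469.5 g.
This is the theoretical yield. Percent yield = 408 g / 469.5 g × 100% = 86.91%.

86.9 %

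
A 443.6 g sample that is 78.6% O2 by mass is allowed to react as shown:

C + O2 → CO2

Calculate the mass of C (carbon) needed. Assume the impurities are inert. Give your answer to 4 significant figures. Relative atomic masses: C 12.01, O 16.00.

130.9 g

Mass of pure O2 = 443.6 g × 0.786 = 348.67 g.
M(O2) = 2(16.00) = 32.00 g/mol.
M(C) = 12.01 g/mol.
n(O2) = 348.67 g / 32.00 g/mol = 10.896 mol.
From the equation the O2:C mole ratio is 1:1, so n(C) = 10.896 × 1/1 = 10.896 mol.
Mass of C = 10.896 mol × 12.01 g/mol = 130.86 g.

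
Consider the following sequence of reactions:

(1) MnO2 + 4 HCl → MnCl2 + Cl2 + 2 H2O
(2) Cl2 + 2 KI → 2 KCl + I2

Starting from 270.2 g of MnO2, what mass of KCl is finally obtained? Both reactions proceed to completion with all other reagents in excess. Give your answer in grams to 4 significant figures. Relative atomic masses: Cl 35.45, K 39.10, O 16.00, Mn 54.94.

463.4 g

M(MnO2) = 54.94 + 2(16.00) = 86.94 g/mol.
M(KCl) = 39.10 + 35.45 = 74.55 g/mol.
n(MnO2) = 270.20 / 86.94 = 3.1079 mol.
Step 1 gives a 1:1 ratio of MnO2 to Cl2, so n(Cl2) = 3.1079 mol.
In step 2 the Cl2:KCl ratio is 1:2, so n(KCl) = 6.2158 mol.
Mass of KCl = 6.2158 × 74.55 = 463.39 g.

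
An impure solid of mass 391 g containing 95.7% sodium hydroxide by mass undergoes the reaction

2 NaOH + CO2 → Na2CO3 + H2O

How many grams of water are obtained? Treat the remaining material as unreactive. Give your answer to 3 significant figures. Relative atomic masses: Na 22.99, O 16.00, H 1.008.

84.3 g

Mass of pure NaOH = 391 g × 0.957 = 374.2 g.
M(NaOH) = 22.99 + 16.00 + 1.008 = 39.998 g/mol.
M(H2O) = 2(1.008) + 16.00 = 18.016 g/mol.
n(NaOH) = 374.2 g / 39.998 g/mol = 9.355 mol.
From the equation the NaOH:H2O mole ratio is 2:1, so n(H2O) = 9.355 × 1/2 = 4.678 mol.
Mass of H2O = 4.678 mol × 18.016 g/mol = 84.27 g.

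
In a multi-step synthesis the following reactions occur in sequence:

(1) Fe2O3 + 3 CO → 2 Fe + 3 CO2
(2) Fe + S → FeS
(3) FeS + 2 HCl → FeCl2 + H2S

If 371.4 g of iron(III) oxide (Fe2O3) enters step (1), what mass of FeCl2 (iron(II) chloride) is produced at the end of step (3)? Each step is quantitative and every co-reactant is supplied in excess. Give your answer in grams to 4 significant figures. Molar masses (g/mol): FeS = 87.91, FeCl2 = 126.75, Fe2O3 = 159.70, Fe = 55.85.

n(Fe2O3) = 371.4 / 159.70 = 2.3256 mol.
Reaction (1): Fe2O3→Fe ratio 1:2 ⇒ n(Fe) = 4.6512 mol.
Reaction (2): Fe→FeS ratio 1:1 ⇒ n(FeS) = 4.6512 mol.
Reaction (3): FeS→FeCl2 ratio 1:1 ⇒ n(FeCl2) = 4.6512 mol.
Mass of FeCl2 = 4.6512 × 126.75 = 589.54 g.

589.5 g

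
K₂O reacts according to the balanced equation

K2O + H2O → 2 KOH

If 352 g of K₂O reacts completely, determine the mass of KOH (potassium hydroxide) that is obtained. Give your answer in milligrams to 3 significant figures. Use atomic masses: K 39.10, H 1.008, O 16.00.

M(K2O) = 2(39.10) + 16.00 = 94.20 g/mol.
M(KOH) = 39.10 + 16.00 + 1.008 = 56.108 g/mol.
n(K2O) = 352.0 g / 94.20 g/mol = 3.737 mol.
From the equation the K2O:KOH mole ratio is 1:2, so n(KOH) = 3.737 × 2/1 = 7.473 mol.
Mass of KOH = 7.473 mol × 56.108 g/mol = 419.3 g.
Converting to mg: 419.3 g = 419000 mg.

419000 mg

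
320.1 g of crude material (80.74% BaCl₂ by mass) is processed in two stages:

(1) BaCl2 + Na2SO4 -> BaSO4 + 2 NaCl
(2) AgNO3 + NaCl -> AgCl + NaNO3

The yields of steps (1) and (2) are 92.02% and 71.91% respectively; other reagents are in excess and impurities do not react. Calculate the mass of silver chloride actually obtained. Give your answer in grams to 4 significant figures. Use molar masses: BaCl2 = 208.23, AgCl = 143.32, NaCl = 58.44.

Pure BaCl2 = 320.1 × 0.8074 = 258.45 g.
n(BaCl2) = 258.45 / 208.23 = 1.2412 mol.
Step 1 (BaCl2:NaCl = 1:2): theoretical n(NaCl) = 2.4823 mol; at 92.02% yield, n(NaCl) = 2.2842 mol.
Step 2 (NaCl:AgCl = 1:1): theoretical n(AgCl) = 2.2842 mol, so theoretical mass = 2.2842 × 143.32 = 327.38 g.
At 71.91% yield, actual mass of AgCl = 327.38 × 0.7191 = 235.42 g.

235.4 g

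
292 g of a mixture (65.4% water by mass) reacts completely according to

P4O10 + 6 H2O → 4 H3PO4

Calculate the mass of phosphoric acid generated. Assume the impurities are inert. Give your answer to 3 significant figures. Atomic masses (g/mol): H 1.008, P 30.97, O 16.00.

Mass of pure H2O = 292 g × 0.654 = 191.0 g.
M(H2O) = 2(1.008) + 16.00 = 18.016 g/mol.
M(H3PO4) = 3(1.008) + 30.97 + 4(16.00) = 97.994 g/mol.
n(H2O) = 191.0 g / 18.016 g/mol = 10.60 mol.
From the equation the H2O:H3PO4 mole ratio is 6:4, so n(H3PO4) = 10.60 × 4/6 = 7.067 mol.
Mass of H3PO4 = 7.067 mol × 97.994 g/mol = 692.5 g.

692 g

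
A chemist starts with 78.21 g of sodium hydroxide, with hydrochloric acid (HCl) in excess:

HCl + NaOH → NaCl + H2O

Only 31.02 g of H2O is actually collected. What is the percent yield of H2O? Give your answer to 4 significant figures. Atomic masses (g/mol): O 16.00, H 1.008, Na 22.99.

M(NaOH) = 22.99 + 16.00 + 1.008 = 39.998 g/mol.
M(H2O) = 2(1.008) + 16.00 = 18.016 g/mol.
n(NaOH) = 78.210 g / 39.998 g/mol = 1.9553 mol.
From the equation the NaOH:H2O mole ratio is 1:1, so n(H2O) = 1.9553 × 1/1 = 1.9553 mol.
Mass of H2O = 1.9553 mol × 18.016 g/mol = 35.228 g.
This is the theoretical yield. Percent yield = 31.02 g / 35.228 g × 100% = 88.056%.

88.06 %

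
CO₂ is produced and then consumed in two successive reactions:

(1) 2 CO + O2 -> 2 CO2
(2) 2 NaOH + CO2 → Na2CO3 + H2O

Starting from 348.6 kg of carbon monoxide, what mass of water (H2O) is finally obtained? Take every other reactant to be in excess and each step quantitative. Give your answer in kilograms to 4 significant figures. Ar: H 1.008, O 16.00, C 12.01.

224.2 kg

M(CO) = 12.01 + 16.00 = 28.01 g/mol.
M(H2O) = 2(1.008) + 16.00 = 18.016 g/mol.
348.6 kg = 348600 g.
n(CO) = 348600 / 28.01 = 12446 mol.
Step 1 gives a 2:2 ratio of CO to CO2, so n(CO2) = 12446 mol.
In step 2 the CO2:H2O ratio is 1:1, so n(H2O) = 12446 mol.
Mass of H2O = 12446 × 18.016 = 224220 g = 224.2 kg.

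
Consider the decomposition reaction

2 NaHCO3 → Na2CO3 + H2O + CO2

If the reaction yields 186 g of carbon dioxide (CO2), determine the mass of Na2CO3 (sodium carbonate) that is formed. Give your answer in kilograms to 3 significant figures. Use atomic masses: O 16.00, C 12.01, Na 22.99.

0.448 kg

M(CO2) = 12.01 + 2(16.00) = 44.01 g/mol.
M(Na2CO3) = 2(22.99) + 12.01 + 3(16.00) = 105.99 g/mol.
n(CO2) = 186.0 g / 44.01 g/mol = 4.226 mol.
From the equation the CO2:Na2CO3 mole ratio is 1:1, so n(Na2CO3) = 4.226 × 1/1 = 4.226 mol.
Mass of Na2CO3 = 4.226 mol × 105.99 g/mol = 447.9 g.
Converting to kg: 447.9 g = 0.448 kg.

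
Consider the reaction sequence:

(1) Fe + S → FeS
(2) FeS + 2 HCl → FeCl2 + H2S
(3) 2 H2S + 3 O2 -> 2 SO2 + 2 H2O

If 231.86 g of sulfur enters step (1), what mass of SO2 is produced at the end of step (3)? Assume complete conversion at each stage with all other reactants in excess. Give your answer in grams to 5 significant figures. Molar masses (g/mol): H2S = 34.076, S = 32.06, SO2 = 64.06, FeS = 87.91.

463.29 g

n(S) = 231.86 / 32.06 = 7.23206 mol.
Reaction (1): S→FeS ratio 1:1 ⇒ n(FeS) = 7.23206 mol.
Reaction (2): FeS→H2S ratio 1:1 ⇒ n(H2S) = 7.23206 mol.
Reaction (3): H2S→SO2 ratio 2:2 ⇒ n(SO2) = 7.23206 mol.
Mass of SO2 = 7.23206 × 64.06 = 463.286 g.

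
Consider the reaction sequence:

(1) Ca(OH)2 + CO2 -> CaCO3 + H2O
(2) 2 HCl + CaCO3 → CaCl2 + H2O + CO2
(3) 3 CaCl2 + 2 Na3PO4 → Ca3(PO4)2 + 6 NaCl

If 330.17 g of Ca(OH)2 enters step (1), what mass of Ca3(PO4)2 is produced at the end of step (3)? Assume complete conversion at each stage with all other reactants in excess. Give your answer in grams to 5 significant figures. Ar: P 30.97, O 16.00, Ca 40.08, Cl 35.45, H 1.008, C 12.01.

460.72 g

M(Ca(OH)2) = 40.08 + 2(16.00) + 2(1.008) = 74.096 g/mol.
M(Ca3(PO4)2) = 3(40.08) + 2(30.97) + 8(16.00) = 310.18 g/mol.
n(Ca(OH)2) = 330.17 / 74.096 = 4.45598 mol.
Reaction (1): Ca(OH)2→CaCO3 ratio 1:1 ⇒ n(CaCO3) = 4.45598 mol.
Reaction (2): CaCO3→CaCl2 ratio 1:1 ⇒ n(CaCl2) = 4.45598 mol.
Reaction (3): CaCl2→Ca3(PO4)2 ratio 3:1 ⇒ n(Ca3(PO4)2) = 1.48533 mol.
Mass of Ca3(PO4)2 = 1.48533 × 310.18 = 460.718 g.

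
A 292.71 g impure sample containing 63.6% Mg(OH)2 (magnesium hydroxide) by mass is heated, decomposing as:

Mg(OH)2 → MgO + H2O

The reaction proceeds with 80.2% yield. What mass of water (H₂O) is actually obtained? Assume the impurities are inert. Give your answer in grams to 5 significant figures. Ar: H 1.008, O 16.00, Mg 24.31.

46.117 g

Pure Mg(OH)2 available = 292.71 g × 0.636 = 186.164 g.
M(Mg(OH)2) = 24.31 + 2(16.00) + 2(1.008) = 58.326 g/mol.
M(H2O) = 2(1.008) + 16.00 = 18.016 g/mol.
n(Mg(OH)2) = 186.164 g / 58.326 g/mol = 3.19178 mol.
From the equation the Mg(OH)2:H2O mole ratio is 1:1, so n(H2O) = 3.19178 × 1/1 = 3.19178 mol.
Mass of H2O = 3.19178 mol × 18.016 g/mol = 57.5030 g.
Actual mass collected = 57.5030 g × 0.802 = 46.1174 g.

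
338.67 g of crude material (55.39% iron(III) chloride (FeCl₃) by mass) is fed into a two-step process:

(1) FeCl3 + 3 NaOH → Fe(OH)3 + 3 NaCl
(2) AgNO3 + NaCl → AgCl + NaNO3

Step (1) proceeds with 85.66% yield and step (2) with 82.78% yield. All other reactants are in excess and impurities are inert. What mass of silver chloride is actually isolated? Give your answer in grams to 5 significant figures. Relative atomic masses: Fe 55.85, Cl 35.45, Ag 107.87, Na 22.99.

352.61 g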